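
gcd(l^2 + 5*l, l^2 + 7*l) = l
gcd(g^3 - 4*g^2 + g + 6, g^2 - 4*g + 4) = g - 2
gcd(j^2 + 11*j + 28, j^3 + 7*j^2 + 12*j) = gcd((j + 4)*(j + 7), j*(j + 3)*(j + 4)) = j + 4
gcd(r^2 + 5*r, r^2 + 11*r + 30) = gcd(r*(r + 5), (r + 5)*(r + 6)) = r + 5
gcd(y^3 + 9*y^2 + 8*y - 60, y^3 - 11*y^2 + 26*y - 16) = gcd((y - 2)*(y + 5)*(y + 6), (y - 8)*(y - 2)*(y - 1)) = y - 2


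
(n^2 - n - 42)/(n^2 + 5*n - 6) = (n - 7)/(n - 1)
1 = 1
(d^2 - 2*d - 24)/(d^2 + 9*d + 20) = (d - 6)/(d + 5)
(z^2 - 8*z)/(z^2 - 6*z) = (z - 8)/(z - 6)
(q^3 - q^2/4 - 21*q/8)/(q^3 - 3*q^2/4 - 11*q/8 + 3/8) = q*(8*q^2 - 2*q - 21)/(8*q^3 - 6*q^2 - 11*q + 3)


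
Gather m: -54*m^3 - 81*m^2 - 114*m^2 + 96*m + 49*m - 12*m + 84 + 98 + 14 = -54*m^3 - 195*m^2 + 133*m + 196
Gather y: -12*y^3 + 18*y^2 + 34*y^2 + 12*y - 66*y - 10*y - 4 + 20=-12*y^3 + 52*y^2 - 64*y + 16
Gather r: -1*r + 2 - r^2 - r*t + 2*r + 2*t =-r^2 + r*(1 - t) + 2*t + 2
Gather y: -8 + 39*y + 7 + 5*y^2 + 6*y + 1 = 5*y^2 + 45*y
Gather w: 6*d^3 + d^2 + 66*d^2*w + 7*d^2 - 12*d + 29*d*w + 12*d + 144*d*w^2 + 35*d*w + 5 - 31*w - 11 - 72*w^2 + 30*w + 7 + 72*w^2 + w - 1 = 6*d^3 + 8*d^2 + 144*d*w^2 + w*(66*d^2 + 64*d)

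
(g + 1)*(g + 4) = g^2 + 5*g + 4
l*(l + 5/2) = l^2 + 5*l/2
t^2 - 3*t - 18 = (t - 6)*(t + 3)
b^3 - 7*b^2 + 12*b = b*(b - 4)*(b - 3)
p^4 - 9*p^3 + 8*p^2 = p^2*(p - 8)*(p - 1)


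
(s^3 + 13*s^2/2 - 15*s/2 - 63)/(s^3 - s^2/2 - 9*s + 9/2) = (2*s^2 + 19*s + 42)/(2*s^2 + 5*s - 3)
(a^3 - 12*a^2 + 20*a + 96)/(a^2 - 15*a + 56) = (a^2 - 4*a - 12)/(a - 7)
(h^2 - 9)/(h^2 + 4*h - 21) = (h + 3)/(h + 7)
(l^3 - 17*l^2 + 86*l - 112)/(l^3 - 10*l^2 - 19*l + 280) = (l - 2)/(l + 5)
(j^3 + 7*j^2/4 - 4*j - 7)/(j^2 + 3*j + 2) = (4*j^2 - j - 14)/(4*(j + 1))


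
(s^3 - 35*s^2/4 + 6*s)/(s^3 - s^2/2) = (4*s^2 - 35*s + 24)/(2*s*(2*s - 1))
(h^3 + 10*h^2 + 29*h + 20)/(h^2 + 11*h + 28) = (h^2 + 6*h + 5)/(h + 7)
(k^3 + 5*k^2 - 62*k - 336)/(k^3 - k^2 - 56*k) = (k + 6)/k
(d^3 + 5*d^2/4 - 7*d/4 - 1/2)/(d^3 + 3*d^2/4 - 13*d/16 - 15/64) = 16*(d^2 + d - 2)/(16*d^2 + 8*d - 15)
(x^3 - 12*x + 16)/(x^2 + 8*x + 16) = (x^2 - 4*x + 4)/(x + 4)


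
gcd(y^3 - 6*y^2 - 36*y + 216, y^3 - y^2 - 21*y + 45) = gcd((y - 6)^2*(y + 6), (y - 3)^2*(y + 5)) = 1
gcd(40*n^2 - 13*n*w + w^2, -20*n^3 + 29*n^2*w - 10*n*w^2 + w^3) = -5*n + w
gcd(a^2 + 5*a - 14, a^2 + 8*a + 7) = a + 7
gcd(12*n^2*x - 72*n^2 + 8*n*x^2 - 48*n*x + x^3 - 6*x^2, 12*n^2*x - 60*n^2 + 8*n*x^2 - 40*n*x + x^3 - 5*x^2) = 12*n^2 + 8*n*x + x^2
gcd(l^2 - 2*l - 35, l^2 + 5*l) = l + 5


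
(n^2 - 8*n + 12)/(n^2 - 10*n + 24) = (n - 2)/(n - 4)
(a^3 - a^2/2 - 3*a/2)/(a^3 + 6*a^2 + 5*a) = (a - 3/2)/(a + 5)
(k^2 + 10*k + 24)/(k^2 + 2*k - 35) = (k^2 + 10*k + 24)/(k^2 + 2*k - 35)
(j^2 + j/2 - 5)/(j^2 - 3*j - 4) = (-j^2 - j/2 + 5)/(-j^2 + 3*j + 4)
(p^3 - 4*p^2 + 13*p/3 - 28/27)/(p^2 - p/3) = p - 11/3 + 28/(9*p)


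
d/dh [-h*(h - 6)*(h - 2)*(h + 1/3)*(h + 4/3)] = -5*h^4 + 76*h^3/3 + 8*h^2/3 - 296*h/9 - 16/3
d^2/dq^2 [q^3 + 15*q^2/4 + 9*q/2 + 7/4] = 6*q + 15/2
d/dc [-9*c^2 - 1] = -18*c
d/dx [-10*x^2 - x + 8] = -20*x - 1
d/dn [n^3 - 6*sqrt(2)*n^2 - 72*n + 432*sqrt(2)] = 3*n^2 - 12*sqrt(2)*n - 72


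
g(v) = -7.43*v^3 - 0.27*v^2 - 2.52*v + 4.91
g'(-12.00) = -3205.80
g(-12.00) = 12835.31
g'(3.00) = -204.75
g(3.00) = -205.69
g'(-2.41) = -130.68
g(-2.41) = 113.42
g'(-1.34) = -41.82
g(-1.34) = 25.68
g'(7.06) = -1117.35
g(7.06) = -2640.92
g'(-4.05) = -365.94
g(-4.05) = 504.26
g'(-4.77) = -507.11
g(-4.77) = 817.17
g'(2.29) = -120.65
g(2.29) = -91.50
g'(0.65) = -12.29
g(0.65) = 1.12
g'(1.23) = -36.91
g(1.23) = -12.42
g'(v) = -22.29*v^2 - 0.54*v - 2.52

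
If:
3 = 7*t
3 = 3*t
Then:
No Solution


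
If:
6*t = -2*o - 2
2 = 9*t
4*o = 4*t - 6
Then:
No Solution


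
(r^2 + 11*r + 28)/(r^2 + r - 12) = (r + 7)/(r - 3)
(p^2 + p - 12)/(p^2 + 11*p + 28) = (p - 3)/(p + 7)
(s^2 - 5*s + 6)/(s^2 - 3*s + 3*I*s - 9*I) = (s - 2)/(s + 3*I)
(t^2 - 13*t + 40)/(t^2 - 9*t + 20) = (t - 8)/(t - 4)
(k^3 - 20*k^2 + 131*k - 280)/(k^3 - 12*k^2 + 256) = (k^2 - 12*k + 35)/(k^2 - 4*k - 32)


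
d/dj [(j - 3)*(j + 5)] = 2*j + 2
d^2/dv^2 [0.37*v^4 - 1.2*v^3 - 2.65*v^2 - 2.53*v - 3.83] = 4.44*v^2 - 7.2*v - 5.3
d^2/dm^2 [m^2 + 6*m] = 2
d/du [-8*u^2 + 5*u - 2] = 5 - 16*u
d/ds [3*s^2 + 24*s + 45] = 6*s + 24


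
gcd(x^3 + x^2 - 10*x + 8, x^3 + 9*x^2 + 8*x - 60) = x - 2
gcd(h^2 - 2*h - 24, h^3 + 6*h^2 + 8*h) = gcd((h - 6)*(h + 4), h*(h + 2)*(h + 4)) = h + 4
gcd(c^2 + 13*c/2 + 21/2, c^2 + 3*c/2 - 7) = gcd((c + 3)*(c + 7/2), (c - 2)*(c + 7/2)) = c + 7/2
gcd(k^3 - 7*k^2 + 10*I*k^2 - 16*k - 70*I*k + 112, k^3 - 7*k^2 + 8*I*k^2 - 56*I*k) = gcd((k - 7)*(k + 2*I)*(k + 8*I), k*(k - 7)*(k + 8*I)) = k^2 + k*(-7 + 8*I) - 56*I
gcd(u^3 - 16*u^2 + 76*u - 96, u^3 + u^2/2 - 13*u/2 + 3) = u - 2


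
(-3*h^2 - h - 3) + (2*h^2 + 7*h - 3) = -h^2 + 6*h - 6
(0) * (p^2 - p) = 0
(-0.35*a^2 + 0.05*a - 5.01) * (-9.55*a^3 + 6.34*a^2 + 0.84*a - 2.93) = 3.3425*a^5 - 2.6965*a^4 + 47.8685*a^3 - 30.6959*a^2 - 4.3549*a + 14.6793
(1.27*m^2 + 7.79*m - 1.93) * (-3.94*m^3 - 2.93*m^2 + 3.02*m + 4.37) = -5.0038*m^5 - 34.4137*m^4 - 11.3851*m^3 + 34.7306*m^2 + 28.2137*m - 8.4341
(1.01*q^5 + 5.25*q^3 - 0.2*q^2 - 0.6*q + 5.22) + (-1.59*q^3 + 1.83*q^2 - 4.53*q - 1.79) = 1.01*q^5 + 3.66*q^3 + 1.63*q^2 - 5.13*q + 3.43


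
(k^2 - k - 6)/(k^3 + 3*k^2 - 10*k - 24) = 1/(k + 4)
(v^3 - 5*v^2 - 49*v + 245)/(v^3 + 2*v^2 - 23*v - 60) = (v^2 - 49)/(v^2 + 7*v + 12)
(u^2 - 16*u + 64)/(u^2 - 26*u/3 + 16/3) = 3*(u - 8)/(3*u - 2)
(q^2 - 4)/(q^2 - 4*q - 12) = (q - 2)/(q - 6)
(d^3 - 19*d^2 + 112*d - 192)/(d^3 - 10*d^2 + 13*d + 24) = (d - 8)/(d + 1)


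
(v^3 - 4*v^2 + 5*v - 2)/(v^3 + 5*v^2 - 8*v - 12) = (v^2 - 2*v + 1)/(v^2 + 7*v + 6)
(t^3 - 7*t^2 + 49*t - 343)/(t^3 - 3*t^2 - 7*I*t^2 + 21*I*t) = (t^2 + 7*t*(-1 + I) - 49*I)/(t*(t - 3))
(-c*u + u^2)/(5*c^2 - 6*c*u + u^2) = u/(-5*c + u)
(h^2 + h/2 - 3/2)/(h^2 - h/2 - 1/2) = (2*h + 3)/(2*h + 1)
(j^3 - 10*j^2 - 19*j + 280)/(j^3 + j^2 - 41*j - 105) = (j - 8)/(j + 3)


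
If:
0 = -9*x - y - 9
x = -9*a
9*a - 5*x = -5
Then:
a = -5/54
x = 5/6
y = -33/2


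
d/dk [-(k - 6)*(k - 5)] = 11 - 2*k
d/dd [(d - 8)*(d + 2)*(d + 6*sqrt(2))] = 3*d^2 - 12*d + 12*sqrt(2)*d - 36*sqrt(2) - 16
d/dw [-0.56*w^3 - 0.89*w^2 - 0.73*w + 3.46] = -1.68*w^2 - 1.78*w - 0.73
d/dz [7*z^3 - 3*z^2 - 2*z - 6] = 21*z^2 - 6*z - 2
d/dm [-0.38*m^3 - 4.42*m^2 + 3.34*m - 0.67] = -1.14*m^2 - 8.84*m + 3.34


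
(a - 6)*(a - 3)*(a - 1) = a^3 - 10*a^2 + 27*a - 18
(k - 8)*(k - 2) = k^2 - 10*k + 16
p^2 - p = p*(p - 1)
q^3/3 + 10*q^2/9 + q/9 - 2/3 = (q/3 + 1)*(q - 2/3)*(q + 1)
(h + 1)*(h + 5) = h^2 + 6*h + 5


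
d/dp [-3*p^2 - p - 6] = -6*p - 1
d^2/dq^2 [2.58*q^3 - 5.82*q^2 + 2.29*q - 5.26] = 15.48*q - 11.64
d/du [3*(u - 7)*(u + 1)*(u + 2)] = 9*u^2 - 24*u - 57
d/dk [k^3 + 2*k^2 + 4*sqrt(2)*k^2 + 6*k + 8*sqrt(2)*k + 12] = 3*k^2 + 4*k + 8*sqrt(2)*k + 6 + 8*sqrt(2)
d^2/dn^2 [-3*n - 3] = 0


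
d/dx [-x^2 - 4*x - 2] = -2*x - 4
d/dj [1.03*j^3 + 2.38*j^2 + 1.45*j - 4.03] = 3.09*j^2 + 4.76*j + 1.45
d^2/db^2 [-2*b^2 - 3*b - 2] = -4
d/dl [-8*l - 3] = -8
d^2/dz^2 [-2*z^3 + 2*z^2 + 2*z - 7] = 4 - 12*z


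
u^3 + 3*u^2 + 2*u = u*(u + 1)*(u + 2)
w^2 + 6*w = w*(w + 6)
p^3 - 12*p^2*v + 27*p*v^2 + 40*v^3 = (p - 8*v)*(p - 5*v)*(p + v)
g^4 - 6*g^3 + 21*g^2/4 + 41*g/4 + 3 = (g - 4)*(g - 3)*(g + 1/2)^2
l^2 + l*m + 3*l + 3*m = (l + 3)*(l + m)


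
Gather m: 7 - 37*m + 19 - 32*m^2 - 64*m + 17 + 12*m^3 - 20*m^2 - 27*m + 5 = 12*m^3 - 52*m^2 - 128*m + 48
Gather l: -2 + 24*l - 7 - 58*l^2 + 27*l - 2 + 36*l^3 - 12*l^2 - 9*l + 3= 36*l^3 - 70*l^2 + 42*l - 8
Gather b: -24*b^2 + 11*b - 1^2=-24*b^2 + 11*b - 1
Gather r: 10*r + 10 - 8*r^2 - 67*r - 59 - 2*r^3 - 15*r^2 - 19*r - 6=-2*r^3 - 23*r^2 - 76*r - 55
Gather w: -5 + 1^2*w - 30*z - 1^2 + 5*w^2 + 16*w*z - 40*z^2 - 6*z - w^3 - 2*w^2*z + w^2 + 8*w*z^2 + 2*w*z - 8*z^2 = -w^3 + w^2*(6 - 2*z) + w*(8*z^2 + 18*z + 1) - 48*z^2 - 36*z - 6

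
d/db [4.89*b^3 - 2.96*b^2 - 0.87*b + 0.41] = 14.67*b^2 - 5.92*b - 0.87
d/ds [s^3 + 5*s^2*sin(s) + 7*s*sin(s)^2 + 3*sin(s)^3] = 5*s^2*cos(s) + 3*s^2 + 10*s*sin(s) + 7*s*sin(2*s) + 9*sin(s)^2*cos(s) + 7*sin(s)^2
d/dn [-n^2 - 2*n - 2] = -2*n - 2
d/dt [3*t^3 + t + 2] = 9*t^2 + 1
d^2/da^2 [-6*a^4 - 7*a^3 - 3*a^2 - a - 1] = -72*a^2 - 42*a - 6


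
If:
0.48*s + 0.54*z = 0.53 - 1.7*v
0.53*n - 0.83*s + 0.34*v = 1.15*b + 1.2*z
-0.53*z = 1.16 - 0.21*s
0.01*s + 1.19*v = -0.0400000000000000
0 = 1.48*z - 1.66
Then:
No Solution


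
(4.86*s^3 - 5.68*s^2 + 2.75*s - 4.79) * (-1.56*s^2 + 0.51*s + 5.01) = -7.5816*s^5 + 11.3394*s^4 + 17.1618*s^3 - 19.5819*s^2 + 11.3346*s - 23.9979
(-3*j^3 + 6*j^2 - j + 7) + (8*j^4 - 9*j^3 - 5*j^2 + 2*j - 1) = 8*j^4 - 12*j^3 + j^2 + j + 6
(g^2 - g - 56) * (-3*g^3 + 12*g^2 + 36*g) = -3*g^5 + 15*g^4 + 192*g^3 - 708*g^2 - 2016*g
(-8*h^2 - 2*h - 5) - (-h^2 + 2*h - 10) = -7*h^2 - 4*h + 5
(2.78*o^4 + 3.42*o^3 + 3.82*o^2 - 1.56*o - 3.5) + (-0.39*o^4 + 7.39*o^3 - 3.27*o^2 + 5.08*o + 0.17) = 2.39*o^4 + 10.81*o^3 + 0.55*o^2 + 3.52*o - 3.33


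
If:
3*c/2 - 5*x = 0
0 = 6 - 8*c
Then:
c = 3/4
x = 9/40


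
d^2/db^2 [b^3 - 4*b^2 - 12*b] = 6*b - 8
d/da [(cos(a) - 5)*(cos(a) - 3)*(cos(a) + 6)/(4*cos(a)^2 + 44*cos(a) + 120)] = (sin(a)^2 - 10*cos(a) + 54)*sin(a)/(4*(cos(a) + 5)^2)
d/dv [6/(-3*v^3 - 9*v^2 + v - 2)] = 6*(9*v^2 + 18*v - 1)/(3*v^3 + 9*v^2 - v + 2)^2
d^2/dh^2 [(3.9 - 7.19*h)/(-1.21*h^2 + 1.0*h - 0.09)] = ((23.818 - 52.1994*h)*(1.21*h^2 - 1.0*h + 0.09) + (2.42*h - 1.0)*(4.84*h - 2.0)*(7.19*h - 3.9))/(1.21*h^2 - 1.0*h + 0.09)^3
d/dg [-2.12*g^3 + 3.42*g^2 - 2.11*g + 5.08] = -6.36*g^2 + 6.84*g - 2.11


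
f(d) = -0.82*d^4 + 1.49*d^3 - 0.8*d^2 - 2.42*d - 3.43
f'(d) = -3.28*d^3 + 4.47*d^2 - 1.6*d - 2.42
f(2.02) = -12.95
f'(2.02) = -14.45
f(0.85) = -5.58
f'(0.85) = -2.56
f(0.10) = -3.68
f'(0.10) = -2.54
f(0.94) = -5.81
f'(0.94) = -2.70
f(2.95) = -41.38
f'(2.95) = -52.45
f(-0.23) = -2.94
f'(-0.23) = -1.78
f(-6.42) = -1808.14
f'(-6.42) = 1060.01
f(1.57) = -8.42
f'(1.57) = -6.61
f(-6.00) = -1402.27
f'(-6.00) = 876.58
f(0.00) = -3.43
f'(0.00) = -2.42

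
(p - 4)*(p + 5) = p^2 + p - 20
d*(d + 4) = d^2 + 4*d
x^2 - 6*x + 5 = (x - 5)*(x - 1)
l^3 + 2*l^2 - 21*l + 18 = (l - 3)*(l - 1)*(l + 6)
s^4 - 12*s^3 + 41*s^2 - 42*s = s*(s - 7)*(s - 3)*(s - 2)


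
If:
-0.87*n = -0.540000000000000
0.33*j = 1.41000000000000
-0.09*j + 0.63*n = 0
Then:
No Solution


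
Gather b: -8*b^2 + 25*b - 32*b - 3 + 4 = -8*b^2 - 7*b + 1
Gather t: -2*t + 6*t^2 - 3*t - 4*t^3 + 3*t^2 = -4*t^3 + 9*t^2 - 5*t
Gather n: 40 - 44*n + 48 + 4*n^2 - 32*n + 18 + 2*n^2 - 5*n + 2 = 6*n^2 - 81*n + 108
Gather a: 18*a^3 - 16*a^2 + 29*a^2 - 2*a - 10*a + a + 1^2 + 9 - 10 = 18*a^3 + 13*a^2 - 11*a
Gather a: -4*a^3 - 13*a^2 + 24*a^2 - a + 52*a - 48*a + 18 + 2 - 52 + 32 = -4*a^3 + 11*a^2 + 3*a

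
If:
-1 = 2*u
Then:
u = -1/2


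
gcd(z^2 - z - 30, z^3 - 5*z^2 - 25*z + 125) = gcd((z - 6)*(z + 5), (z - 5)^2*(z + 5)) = z + 5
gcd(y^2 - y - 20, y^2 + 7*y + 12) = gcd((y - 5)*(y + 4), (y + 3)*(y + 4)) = y + 4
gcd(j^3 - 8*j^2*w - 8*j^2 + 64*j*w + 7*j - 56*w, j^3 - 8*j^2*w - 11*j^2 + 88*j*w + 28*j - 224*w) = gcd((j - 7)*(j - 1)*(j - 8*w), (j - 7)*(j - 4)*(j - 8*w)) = -j^2 + 8*j*w + 7*j - 56*w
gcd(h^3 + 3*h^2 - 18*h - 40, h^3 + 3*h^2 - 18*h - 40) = h^3 + 3*h^2 - 18*h - 40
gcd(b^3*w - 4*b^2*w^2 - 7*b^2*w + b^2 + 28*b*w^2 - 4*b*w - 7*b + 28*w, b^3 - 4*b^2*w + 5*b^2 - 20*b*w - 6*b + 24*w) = -b + 4*w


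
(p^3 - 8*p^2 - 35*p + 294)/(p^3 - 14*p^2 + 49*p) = (p + 6)/p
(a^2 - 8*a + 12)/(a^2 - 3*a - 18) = (a - 2)/(a + 3)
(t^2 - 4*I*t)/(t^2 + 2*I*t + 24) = t/(t + 6*I)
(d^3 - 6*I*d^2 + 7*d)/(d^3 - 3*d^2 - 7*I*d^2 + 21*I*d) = (d + I)/(d - 3)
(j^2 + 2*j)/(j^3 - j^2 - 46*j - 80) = j/(j^2 - 3*j - 40)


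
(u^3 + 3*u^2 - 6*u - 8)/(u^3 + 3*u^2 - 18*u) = (u^3 + 3*u^2 - 6*u - 8)/(u*(u^2 + 3*u - 18))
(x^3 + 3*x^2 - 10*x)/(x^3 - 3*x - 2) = x*(x + 5)/(x^2 + 2*x + 1)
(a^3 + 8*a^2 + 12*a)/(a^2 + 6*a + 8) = a*(a + 6)/(a + 4)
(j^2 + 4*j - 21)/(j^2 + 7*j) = (j - 3)/j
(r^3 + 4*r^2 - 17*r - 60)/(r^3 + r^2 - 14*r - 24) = (r + 5)/(r + 2)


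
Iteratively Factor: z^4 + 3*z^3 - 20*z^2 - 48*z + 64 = (z - 4)*(z^3 + 7*z^2 + 8*z - 16) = (z - 4)*(z - 1)*(z^2 + 8*z + 16) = (z - 4)*(z - 1)*(z + 4)*(z + 4)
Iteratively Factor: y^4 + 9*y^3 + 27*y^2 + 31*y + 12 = (y + 1)*(y^3 + 8*y^2 + 19*y + 12) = (y + 1)*(y + 3)*(y^2 + 5*y + 4) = (y + 1)*(y + 3)*(y + 4)*(y + 1)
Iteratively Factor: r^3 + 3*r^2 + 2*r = (r)*(r^2 + 3*r + 2) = r*(r + 2)*(r + 1)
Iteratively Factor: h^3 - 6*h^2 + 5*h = (h - 5)*(h^2 - h) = (h - 5)*(h - 1)*(h)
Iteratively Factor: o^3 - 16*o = (o - 4)*(o^2 + 4*o) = (o - 4)*(o + 4)*(o)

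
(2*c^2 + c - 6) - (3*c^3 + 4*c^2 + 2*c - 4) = -3*c^3 - 2*c^2 - c - 2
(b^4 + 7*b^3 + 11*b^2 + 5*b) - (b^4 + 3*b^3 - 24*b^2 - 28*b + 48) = 4*b^3 + 35*b^2 + 33*b - 48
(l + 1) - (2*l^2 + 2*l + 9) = -2*l^2 - l - 8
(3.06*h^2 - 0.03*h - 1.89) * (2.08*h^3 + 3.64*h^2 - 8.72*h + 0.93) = 6.3648*h^5 + 11.076*h^4 - 30.7236*h^3 - 3.7722*h^2 + 16.4529*h - 1.7577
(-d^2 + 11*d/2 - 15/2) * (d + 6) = -d^3 - d^2/2 + 51*d/2 - 45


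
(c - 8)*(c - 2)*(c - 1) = c^3 - 11*c^2 + 26*c - 16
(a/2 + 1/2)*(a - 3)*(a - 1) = a^3/2 - 3*a^2/2 - a/2 + 3/2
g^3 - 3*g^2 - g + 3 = (g - 3)*(g - 1)*(g + 1)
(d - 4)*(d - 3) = d^2 - 7*d + 12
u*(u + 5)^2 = u^3 + 10*u^2 + 25*u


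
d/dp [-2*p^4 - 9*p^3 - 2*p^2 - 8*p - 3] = -8*p^3 - 27*p^2 - 4*p - 8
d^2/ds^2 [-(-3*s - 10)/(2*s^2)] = 3*(s + 10)/s^4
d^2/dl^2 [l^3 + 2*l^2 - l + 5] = 6*l + 4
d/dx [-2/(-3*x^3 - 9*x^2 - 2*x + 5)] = 2*(-9*x^2 - 18*x - 2)/(3*x^3 + 9*x^2 + 2*x - 5)^2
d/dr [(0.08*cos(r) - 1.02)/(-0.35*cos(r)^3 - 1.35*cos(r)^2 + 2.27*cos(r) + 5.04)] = (-0.056*cos(r)^3 + 0.963*cos(r)^2 + 2.754*cos(r) - 2.7186)*sin(r)/(0.1225*cos(r)^6 + 0.945*cos(r)^5 + 0.2335*cos(r)^4 - 9.657*cos(r)^3 - 8.4551*cos(r)^2 + 22.8816*cos(r) + 25.4016)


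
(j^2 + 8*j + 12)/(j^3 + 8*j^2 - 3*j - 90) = (j + 2)/(j^2 + 2*j - 15)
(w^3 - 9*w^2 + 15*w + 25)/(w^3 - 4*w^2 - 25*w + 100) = (w^2 - 4*w - 5)/(w^2 + w - 20)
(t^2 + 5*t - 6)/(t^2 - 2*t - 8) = (-t^2 - 5*t + 6)/(-t^2 + 2*t + 8)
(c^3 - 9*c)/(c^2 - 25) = c*(c^2 - 9)/(c^2 - 25)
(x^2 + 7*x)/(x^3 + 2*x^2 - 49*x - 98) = x/(x^2 - 5*x - 14)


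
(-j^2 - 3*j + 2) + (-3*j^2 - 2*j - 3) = -4*j^2 - 5*j - 1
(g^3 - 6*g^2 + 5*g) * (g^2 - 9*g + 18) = g^5 - 15*g^4 + 77*g^3 - 153*g^2 + 90*g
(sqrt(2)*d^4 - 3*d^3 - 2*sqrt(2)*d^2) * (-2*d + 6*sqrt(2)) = -2*sqrt(2)*d^5 + 18*d^4 - 14*sqrt(2)*d^3 - 24*d^2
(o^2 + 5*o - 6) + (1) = o^2 + 5*o - 5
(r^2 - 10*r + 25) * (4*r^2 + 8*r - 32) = 4*r^4 - 32*r^3 - 12*r^2 + 520*r - 800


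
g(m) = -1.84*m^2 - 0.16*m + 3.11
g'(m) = -3.68*m - 0.16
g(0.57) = 2.42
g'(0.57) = -2.26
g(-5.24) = -46.57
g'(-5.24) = 19.12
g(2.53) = -9.07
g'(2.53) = -9.47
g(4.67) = -37.77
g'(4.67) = -17.35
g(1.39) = -0.67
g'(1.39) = -5.28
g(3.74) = -23.23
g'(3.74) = -13.92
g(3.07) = -14.72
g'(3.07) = -11.46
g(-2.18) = -5.29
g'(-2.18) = 7.86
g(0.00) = 3.11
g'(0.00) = -0.16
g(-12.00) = -259.93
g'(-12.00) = 44.00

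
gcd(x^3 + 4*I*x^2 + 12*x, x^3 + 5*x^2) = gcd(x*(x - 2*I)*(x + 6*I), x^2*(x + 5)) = x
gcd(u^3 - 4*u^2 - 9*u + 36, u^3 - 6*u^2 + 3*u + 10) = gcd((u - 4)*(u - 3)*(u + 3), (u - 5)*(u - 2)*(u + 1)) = 1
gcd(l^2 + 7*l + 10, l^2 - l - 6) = l + 2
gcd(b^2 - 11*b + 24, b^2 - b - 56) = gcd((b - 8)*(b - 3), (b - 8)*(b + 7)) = b - 8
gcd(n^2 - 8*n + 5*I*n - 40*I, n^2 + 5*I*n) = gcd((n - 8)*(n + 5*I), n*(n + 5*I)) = n + 5*I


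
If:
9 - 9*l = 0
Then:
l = 1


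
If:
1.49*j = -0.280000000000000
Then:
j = -0.19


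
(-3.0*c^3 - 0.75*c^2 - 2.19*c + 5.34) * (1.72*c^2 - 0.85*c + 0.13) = -5.16*c^5 + 1.26*c^4 - 3.5193*c^3 + 10.9488*c^2 - 4.8237*c + 0.6942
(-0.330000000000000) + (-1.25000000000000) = -1.58000000000000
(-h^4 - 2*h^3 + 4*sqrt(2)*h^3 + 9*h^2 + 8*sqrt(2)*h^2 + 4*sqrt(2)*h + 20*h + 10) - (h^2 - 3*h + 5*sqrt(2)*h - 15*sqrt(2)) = -h^4 - 2*h^3 + 4*sqrt(2)*h^3 + 8*h^2 + 8*sqrt(2)*h^2 - sqrt(2)*h + 23*h + 10 + 15*sqrt(2)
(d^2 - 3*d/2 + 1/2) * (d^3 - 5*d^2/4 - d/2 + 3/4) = d^5 - 11*d^4/4 + 15*d^3/8 + 7*d^2/8 - 11*d/8 + 3/8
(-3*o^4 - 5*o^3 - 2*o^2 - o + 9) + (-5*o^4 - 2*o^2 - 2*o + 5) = -8*o^4 - 5*o^3 - 4*o^2 - 3*o + 14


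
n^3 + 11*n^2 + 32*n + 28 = (n + 2)^2*(n + 7)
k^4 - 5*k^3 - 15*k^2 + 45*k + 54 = (k - 6)*(k - 3)*(k + 1)*(k + 3)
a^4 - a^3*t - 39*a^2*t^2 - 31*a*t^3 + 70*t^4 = (a - 7*t)*(a - t)*(a + 2*t)*(a + 5*t)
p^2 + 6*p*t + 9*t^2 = (p + 3*t)^2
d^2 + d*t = d*(d + t)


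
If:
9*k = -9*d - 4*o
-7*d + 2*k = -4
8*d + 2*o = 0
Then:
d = 36/49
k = 4/7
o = -144/49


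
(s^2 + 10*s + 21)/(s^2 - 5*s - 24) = (s + 7)/(s - 8)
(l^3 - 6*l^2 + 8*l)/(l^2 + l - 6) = l*(l - 4)/(l + 3)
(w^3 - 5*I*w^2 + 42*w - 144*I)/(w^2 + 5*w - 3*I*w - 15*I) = (w^2 - 2*I*w + 48)/(w + 5)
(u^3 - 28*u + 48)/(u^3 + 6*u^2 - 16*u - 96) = (u - 2)/(u + 4)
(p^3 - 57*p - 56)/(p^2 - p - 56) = p + 1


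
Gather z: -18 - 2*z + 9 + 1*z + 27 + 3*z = 2*z + 18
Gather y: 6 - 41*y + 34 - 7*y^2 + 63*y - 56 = -7*y^2 + 22*y - 16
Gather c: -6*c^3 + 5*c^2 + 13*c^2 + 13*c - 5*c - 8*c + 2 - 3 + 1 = -6*c^3 + 18*c^2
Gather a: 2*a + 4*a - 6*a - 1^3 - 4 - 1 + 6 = 0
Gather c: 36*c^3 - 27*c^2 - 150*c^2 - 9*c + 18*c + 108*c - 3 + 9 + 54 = 36*c^3 - 177*c^2 + 117*c + 60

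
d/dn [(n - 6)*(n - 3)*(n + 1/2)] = 3*n^2 - 17*n + 27/2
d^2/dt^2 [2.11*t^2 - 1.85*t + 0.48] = 4.22000000000000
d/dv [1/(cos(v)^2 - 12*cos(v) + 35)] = 2*(cos(v) - 6)*sin(v)/(cos(v)^2 - 12*cos(v) + 35)^2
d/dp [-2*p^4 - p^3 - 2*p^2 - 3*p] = -8*p^3 - 3*p^2 - 4*p - 3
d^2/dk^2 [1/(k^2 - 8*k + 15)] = 2*(-k^2 + 8*k + 4*(k - 4)^2 - 15)/(k^2 - 8*k + 15)^3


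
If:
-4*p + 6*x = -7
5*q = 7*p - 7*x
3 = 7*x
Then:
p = 67/28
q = 11/4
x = 3/7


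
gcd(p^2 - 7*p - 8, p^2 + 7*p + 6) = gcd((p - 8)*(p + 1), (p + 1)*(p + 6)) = p + 1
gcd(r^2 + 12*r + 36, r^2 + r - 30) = r + 6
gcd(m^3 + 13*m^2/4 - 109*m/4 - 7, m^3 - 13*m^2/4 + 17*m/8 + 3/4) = m + 1/4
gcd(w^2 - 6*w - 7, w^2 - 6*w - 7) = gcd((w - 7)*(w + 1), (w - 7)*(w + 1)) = w^2 - 6*w - 7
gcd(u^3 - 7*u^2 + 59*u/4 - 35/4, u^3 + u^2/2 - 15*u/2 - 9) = 1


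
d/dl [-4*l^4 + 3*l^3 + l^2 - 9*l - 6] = -16*l^3 + 9*l^2 + 2*l - 9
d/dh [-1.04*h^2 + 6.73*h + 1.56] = 6.73 - 2.08*h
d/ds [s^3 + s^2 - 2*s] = 3*s^2 + 2*s - 2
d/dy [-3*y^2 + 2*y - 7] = 2 - 6*y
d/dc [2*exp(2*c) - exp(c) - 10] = (4*exp(c) - 1)*exp(c)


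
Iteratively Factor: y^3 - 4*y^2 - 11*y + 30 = (y + 3)*(y^2 - 7*y + 10) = (y - 5)*(y + 3)*(y - 2)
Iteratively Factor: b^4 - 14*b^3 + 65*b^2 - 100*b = (b - 4)*(b^3 - 10*b^2 + 25*b) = (b - 5)*(b - 4)*(b^2 - 5*b) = b*(b - 5)*(b - 4)*(b - 5)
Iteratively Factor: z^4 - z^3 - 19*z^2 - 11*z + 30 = (z - 1)*(z^3 - 19*z - 30) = (z - 5)*(z - 1)*(z^2 + 5*z + 6) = (z - 5)*(z - 1)*(z + 2)*(z + 3)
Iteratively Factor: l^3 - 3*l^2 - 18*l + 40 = (l + 4)*(l^2 - 7*l + 10) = (l - 5)*(l + 4)*(l - 2)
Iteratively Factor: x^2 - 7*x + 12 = (x - 3)*(x - 4)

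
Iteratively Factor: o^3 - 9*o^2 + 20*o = (o)*(o^2 - 9*o + 20) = o*(o - 5)*(o - 4)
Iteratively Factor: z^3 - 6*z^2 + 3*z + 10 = (z - 5)*(z^2 - z - 2) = (z - 5)*(z + 1)*(z - 2)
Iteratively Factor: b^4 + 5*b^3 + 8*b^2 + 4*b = (b)*(b^3 + 5*b^2 + 8*b + 4) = b*(b + 1)*(b^2 + 4*b + 4) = b*(b + 1)*(b + 2)*(b + 2)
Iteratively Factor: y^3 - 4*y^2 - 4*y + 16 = (y - 2)*(y^2 - 2*y - 8) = (y - 4)*(y - 2)*(y + 2)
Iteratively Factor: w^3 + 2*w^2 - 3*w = (w)*(w^2 + 2*w - 3) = w*(w - 1)*(w + 3)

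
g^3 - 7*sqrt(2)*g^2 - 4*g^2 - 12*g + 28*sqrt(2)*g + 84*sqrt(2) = (g - 6)*(g + 2)*(g - 7*sqrt(2))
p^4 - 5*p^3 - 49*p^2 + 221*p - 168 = (p - 8)*(p - 3)*(p - 1)*(p + 7)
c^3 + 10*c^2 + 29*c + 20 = (c + 1)*(c + 4)*(c + 5)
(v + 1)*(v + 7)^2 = v^3 + 15*v^2 + 63*v + 49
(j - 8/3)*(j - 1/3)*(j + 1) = j^3 - 2*j^2 - 19*j/9 + 8/9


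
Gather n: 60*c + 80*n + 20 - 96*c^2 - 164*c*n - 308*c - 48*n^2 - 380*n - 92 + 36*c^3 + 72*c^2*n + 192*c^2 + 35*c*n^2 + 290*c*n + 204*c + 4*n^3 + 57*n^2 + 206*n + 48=36*c^3 + 96*c^2 - 44*c + 4*n^3 + n^2*(35*c + 9) + n*(72*c^2 + 126*c - 94) - 24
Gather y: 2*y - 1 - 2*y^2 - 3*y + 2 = -2*y^2 - y + 1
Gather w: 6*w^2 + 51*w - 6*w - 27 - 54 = 6*w^2 + 45*w - 81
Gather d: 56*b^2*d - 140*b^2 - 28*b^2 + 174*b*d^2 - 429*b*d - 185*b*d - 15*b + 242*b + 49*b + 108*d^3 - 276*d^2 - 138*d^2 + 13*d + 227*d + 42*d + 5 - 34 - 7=-168*b^2 + 276*b + 108*d^3 + d^2*(174*b - 414) + d*(56*b^2 - 614*b + 282) - 36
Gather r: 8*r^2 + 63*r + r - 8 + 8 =8*r^2 + 64*r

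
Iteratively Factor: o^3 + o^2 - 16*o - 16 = (o + 1)*(o^2 - 16) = (o + 1)*(o + 4)*(o - 4)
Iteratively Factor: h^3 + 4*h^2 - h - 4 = (h + 1)*(h^2 + 3*h - 4) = (h - 1)*(h + 1)*(h + 4)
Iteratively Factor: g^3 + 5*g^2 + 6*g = (g)*(g^2 + 5*g + 6) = g*(g + 3)*(g + 2)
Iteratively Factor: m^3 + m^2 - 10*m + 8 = (m - 2)*(m^2 + 3*m - 4) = (m - 2)*(m - 1)*(m + 4)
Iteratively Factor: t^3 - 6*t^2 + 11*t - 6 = (t - 1)*(t^2 - 5*t + 6) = (t - 2)*(t - 1)*(t - 3)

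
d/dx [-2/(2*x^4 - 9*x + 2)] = 2*(8*x^3 - 9)/(2*x^4 - 9*x + 2)^2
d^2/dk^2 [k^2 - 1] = 2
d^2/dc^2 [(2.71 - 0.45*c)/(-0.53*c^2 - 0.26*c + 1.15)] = ((2.6386 - 1.431*c)*(0.53*c^2 + 0.26*c - 1.15) + (0.45*c - 2.71)*(1.06*c + 0.26)*(2.12*c + 0.52))/(0.53*c^2 + 0.26*c - 1.15)^3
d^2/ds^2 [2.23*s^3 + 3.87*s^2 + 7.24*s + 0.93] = 13.38*s + 7.74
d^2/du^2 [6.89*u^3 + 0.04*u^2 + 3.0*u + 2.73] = 41.34*u + 0.08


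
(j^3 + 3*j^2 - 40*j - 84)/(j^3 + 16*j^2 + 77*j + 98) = (j - 6)/(j + 7)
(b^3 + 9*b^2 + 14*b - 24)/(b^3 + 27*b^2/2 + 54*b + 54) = 2*(b^2 + 3*b - 4)/(2*b^2 + 15*b + 18)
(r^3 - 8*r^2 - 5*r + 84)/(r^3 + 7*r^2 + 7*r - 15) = (r^2 - 11*r + 28)/(r^2 + 4*r - 5)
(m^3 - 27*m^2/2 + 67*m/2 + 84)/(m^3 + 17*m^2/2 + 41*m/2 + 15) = (m^2 - 15*m + 56)/(m^2 + 7*m + 10)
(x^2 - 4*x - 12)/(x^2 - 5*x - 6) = (x + 2)/(x + 1)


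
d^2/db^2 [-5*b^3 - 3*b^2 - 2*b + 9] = -30*b - 6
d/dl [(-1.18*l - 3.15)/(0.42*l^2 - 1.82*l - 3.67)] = (0.4956*l^2 + 2.646*l - 1.4024)/(0.1764*l^4 - 1.5288*l^3 + 0.2296*l^2 + 13.3588*l + 13.4689)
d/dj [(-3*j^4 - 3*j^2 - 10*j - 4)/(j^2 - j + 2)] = (-6*j^5 + 9*j^4 - 24*j^3 + 13*j^2 - 4*j - 24)/(j^4 - 2*j^3 + 5*j^2 - 4*j + 4)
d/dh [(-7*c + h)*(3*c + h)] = -4*c + 2*h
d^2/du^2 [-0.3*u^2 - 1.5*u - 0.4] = -0.600000000000000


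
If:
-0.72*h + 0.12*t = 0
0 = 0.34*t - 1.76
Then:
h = 0.86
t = 5.18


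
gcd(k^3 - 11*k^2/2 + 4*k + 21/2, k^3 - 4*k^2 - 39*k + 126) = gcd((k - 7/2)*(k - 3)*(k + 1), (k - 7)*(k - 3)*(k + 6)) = k - 3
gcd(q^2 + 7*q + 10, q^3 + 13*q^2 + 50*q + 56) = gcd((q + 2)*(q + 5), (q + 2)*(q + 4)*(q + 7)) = q + 2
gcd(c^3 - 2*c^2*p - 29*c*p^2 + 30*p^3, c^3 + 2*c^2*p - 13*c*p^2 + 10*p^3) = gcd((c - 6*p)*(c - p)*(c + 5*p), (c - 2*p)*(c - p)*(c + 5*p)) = -c^2 - 4*c*p + 5*p^2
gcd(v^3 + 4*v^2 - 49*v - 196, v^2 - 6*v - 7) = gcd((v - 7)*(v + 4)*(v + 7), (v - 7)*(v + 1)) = v - 7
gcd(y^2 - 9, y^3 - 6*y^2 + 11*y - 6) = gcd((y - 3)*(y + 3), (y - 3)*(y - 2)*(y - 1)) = y - 3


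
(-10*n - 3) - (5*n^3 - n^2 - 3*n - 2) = -5*n^3 + n^2 - 7*n - 1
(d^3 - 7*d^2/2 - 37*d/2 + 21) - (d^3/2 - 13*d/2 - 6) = d^3/2 - 7*d^2/2 - 12*d + 27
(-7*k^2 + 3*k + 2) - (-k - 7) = -7*k^2 + 4*k + 9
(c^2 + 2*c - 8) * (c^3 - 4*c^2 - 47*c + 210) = c^5 - 2*c^4 - 63*c^3 + 148*c^2 + 796*c - 1680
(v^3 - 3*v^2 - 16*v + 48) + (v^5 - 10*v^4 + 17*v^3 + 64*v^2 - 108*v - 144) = v^5 - 10*v^4 + 18*v^3 + 61*v^2 - 124*v - 96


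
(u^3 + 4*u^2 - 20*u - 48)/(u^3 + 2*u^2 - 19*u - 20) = (u^2 + 8*u + 12)/(u^2 + 6*u + 5)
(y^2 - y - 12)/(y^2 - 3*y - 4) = (y + 3)/(y + 1)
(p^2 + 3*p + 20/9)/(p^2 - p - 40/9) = (3*p + 4)/(3*p - 8)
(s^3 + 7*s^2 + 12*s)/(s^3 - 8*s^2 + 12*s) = (s^2 + 7*s + 12)/(s^2 - 8*s + 12)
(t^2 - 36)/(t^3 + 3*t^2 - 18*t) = (t - 6)/(t*(t - 3))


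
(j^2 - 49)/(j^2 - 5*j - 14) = (j + 7)/(j + 2)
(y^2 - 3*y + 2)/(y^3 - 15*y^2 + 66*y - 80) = (y - 1)/(y^2 - 13*y + 40)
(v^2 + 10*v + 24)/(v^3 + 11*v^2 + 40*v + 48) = (v + 6)/(v^2 + 7*v + 12)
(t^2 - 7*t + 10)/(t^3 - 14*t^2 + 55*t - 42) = (t^2 - 7*t + 10)/(t^3 - 14*t^2 + 55*t - 42)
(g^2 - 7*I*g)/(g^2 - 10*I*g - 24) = g*(-g + 7*I)/(-g^2 + 10*I*g + 24)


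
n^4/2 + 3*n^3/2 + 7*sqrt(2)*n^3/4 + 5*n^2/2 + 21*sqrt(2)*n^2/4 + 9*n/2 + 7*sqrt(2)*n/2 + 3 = (n + 2)*(n + 3*sqrt(2))*(sqrt(2)*n/2 + 1/2)*(sqrt(2)*n/2 + sqrt(2)/2)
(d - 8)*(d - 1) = d^2 - 9*d + 8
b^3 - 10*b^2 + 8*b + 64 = (b - 8)*(b - 4)*(b + 2)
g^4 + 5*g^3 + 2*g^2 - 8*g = g*(g - 1)*(g + 2)*(g + 4)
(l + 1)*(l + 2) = l^2 + 3*l + 2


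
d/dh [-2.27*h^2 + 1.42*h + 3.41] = 1.42 - 4.54*h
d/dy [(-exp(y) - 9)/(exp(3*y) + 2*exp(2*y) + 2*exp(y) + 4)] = ((exp(y) + 9)*(3*exp(2*y) + 4*exp(y) + 2) - exp(3*y) - 2*exp(2*y) - 2*exp(y) - 4)*exp(y)/(exp(3*y) + 2*exp(2*y) + 2*exp(y) + 4)^2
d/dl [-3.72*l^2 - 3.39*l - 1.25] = -7.44*l - 3.39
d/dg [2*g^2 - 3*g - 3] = 4*g - 3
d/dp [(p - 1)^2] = 2*p - 2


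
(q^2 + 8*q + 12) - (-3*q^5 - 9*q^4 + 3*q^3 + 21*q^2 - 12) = 3*q^5 + 9*q^4 - 3*q^3 - 20*q^2 + 8*q + 24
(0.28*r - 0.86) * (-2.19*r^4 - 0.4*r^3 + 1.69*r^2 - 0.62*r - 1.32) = -0.6132*r^5 + 1.7714*r^4 + 0.8172*r^3 - 1.627*r^2 + 0.1636*r + 1.1352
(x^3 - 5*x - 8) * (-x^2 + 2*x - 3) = -x^5 + 2*x^4 + 2*x^3 - 2*x^2 - x + 24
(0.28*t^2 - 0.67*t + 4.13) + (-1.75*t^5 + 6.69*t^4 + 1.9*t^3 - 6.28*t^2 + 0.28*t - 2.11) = -1.75*t^5 + 6.69*t^4 + 1.9*t^3 - 6.0*t^2 - 0.39*t + 2.02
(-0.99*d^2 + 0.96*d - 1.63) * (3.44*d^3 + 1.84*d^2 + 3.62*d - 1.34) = -3.4056*d^5 + 1.4808*d^4 - 7.4246*d^3 + 1.8026*d^2 - 7.187*d + 2.1842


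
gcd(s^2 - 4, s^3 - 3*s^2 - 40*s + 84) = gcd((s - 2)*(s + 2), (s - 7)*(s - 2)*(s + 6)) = s - 2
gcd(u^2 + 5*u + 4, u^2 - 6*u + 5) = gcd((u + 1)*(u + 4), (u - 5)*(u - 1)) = 1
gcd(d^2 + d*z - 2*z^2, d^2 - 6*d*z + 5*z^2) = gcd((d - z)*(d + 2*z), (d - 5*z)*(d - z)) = -d + z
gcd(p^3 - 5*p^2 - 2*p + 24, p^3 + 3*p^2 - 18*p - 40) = p^2 - 2*p - 8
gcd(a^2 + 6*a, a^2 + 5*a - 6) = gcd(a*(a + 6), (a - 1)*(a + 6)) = a + 6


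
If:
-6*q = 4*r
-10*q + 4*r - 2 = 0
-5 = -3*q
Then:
No Solution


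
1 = 1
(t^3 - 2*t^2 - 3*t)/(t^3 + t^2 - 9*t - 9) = t/(t + 3)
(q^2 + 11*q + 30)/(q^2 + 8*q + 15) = (q + 6)/(q + 3)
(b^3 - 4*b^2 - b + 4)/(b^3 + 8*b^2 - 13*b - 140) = (b^2 - 1)/(b^2 + 12*b + 35)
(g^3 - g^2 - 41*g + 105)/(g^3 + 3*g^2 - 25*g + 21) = (g - 5)/(g - 1)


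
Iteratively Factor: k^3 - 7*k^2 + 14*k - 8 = (k - 4)*(k^2 - 3*k + 2) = (k - 4)*(k - 2)*(k - 1)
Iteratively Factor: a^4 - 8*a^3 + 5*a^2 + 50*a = (a + 2)*(a^3 - 10*a^2 + 25*a) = (a - 5)*(a + 2)*(a^2 - 5*a) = (a - 5)^2*(a + 2)*(a)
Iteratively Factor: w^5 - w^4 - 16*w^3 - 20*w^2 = (w)*(w^4 - w^3 - 16*w^2 - 20*w) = w*(w - 5)*(w^3 + 4*w^2 + 4*w) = w^2*(w - 5)*(w^2 + 4*w + 4) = w^2*(w - 5)*(w + 2)*(w + 2)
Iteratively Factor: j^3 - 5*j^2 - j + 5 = (j - 1)*(j^2 - 4*j - 5) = (j - 1)*(j + 1)*(j - 5)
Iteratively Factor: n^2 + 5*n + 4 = (n + 4)*(n + 1)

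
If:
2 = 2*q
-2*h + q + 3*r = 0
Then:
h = 3*r/2 + 1/2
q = 1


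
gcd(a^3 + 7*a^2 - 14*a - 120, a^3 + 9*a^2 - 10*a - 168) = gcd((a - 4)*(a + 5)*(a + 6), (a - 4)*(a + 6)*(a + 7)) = a^2 + 2*a - 24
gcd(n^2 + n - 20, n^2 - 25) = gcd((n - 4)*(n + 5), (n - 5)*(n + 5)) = n + 5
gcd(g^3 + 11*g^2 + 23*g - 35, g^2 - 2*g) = 1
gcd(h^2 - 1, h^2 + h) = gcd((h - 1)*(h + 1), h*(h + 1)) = h + 1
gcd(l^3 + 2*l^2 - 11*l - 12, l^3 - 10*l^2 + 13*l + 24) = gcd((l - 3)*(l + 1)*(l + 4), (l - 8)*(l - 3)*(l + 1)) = l^2 - 2*l - 3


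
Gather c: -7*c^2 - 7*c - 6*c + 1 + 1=-7*c^2 - 13*c + 2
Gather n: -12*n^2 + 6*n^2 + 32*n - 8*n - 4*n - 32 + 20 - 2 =-6*n^2 + 20*n - 14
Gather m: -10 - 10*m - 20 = -10*m - 30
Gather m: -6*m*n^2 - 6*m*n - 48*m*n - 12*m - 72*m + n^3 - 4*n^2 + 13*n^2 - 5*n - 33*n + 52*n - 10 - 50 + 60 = m*(-6*n^2 - 54*n - 84) + n^3 + 9*n^2 + 14*n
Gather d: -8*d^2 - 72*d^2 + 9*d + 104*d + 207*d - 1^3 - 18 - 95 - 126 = -80*d^2 + 320*d - 240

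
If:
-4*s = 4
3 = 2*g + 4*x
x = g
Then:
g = 1/2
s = -1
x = 1/2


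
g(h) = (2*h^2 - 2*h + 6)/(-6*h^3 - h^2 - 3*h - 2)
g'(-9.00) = 0.01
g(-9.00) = 0.04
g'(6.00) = 0.01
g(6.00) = -0.05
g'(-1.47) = 0.98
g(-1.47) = 0.69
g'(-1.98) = 0.36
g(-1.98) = 0.38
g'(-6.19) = 0.01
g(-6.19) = 0.07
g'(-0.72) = 23.50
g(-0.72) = 4.51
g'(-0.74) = 19.69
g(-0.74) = 4.08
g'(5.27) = 0.01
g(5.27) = -0.06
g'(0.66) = 1.69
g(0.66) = -0.90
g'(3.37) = 0.03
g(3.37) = -0.09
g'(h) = (4*h - 2)/(-6*h^3 - h^2 - 3*h - 2) + (2*h^2 - 2*h + 6)*(18*h^2 + 2*h + 3)/(-6*h^3 - h^2 - 3*h - 2)^2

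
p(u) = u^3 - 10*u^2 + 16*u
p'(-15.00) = 991.00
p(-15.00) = -5865.00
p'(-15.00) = 991.00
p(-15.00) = -5865.00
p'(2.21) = -13.55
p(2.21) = -2.69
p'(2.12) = -12.92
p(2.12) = -1.50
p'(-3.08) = 106.06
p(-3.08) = -173.36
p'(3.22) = -17.29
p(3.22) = -18.78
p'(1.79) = -10.19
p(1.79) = 2.33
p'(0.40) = 8.48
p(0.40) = 4.86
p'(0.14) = 13.26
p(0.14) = 2.05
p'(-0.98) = 38.48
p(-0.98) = -26.23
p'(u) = 3*u^2 - 20*u + 16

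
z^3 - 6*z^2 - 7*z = z*(z - 7)*(z + 1)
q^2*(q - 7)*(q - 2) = q^4 - 9*q^3 + 14*q^2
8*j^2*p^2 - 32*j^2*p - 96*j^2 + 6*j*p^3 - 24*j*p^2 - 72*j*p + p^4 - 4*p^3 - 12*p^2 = (2*j + p)*(4*j + p)*(p - 6)*(p + 2)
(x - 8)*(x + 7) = x^2 - x - 56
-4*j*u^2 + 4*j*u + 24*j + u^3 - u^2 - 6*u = (-4*j + u)*(u - 3)*(u + 2)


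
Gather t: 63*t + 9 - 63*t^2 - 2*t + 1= -63*t^2 + 61*t + 10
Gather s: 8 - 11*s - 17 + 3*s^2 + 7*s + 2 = 3*s^2 - 4*s - 7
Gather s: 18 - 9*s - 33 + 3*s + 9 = -6*s - 6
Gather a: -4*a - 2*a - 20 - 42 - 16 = -6*a - 78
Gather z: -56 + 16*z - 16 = 16*z - 72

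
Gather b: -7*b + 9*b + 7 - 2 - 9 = 2*b - 4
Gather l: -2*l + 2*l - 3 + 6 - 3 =0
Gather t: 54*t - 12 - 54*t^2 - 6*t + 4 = -54*t^2 + 48*t - 8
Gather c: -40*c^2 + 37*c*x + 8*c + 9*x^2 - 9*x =-40*c^2 + c*(37*x + 8) + 9*x^2 - 9*x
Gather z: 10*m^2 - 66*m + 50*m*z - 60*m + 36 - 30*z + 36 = 10*m^2 - 126*m + z*(50*m - 30) + 72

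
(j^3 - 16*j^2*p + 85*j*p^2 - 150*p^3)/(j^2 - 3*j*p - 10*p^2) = (j^2 - 11*j*p + 30*p^2)/(j + 2*p)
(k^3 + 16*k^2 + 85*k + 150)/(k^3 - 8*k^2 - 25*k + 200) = (k^2 + 11*k + 30)/(k^2 - 13*k + 40)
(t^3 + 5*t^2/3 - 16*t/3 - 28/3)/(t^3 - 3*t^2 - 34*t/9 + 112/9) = 3*(t + 2)/(3*t - 8)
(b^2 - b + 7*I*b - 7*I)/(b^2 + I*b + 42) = (b - 1)/(b - 6*I)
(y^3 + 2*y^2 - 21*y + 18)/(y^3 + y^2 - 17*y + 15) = (y + 6)/(y + 5)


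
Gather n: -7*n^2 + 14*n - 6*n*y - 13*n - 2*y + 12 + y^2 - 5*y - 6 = -7*n^2 + n*(1 - 6*y) + y^2 - 7*y + 6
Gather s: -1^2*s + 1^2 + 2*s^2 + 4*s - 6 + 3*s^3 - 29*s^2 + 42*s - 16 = 3*s^3 - 27*s^2 + 45*s - 21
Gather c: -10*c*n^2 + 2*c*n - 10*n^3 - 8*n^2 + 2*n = c*(-10*n^2 + 2*n) - 10*n^3 - 8*n^2 + 2*n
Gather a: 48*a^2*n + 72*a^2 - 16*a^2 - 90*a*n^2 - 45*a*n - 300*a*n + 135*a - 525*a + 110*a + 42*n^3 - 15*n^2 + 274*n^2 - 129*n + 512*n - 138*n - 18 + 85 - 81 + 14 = a^2*(48*n + 56) + a*(-90*n^2 - 345*n - 280) + 42*n^3 + 259*n^2 + 245*n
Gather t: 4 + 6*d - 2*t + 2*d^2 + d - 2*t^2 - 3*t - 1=2*d^2 + 7*d - 2*t^2 - 5*t + 3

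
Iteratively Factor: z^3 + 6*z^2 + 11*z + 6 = (z + 2)*(z^2 + 4*z + 3) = (z + 2)*(z + 3)*(z + 1)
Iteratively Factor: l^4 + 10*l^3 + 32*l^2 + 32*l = (l + 4)*(l^3 + 6*l^2 + 8*l) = l*(l + 4)*(l^2 + 6*l + 8) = l*(l + 2)*(l + 4)*(l + 4)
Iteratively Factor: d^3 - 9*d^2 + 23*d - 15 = (d - 1)*(d^2 - 8*d + 15) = (d - 5)*(d - 1)*(d - 3)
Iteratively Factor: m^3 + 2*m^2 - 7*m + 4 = (m - 1)*(m^2 + 3*m - 4) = (m - 1)*(m + 4)*(m - 1)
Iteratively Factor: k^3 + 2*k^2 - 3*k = (k + 3)*(k^2 - k) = k*(k + 3)*(k - 1)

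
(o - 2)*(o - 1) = o^2 - 3*o + 2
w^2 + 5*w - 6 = (w - 1)*(w + 6)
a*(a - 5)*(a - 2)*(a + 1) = a^4 - 6*a^3 + 3*a^2 + 10*a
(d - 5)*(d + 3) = d^2 - 2*d - 15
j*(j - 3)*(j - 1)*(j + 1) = j^4 - 3*j^3 - j^2 + 3*j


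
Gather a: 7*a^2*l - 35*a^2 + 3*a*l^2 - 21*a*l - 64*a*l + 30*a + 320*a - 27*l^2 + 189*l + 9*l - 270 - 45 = a^2*(7*l - 35) + a*(3*l^2 - 85*l + 350) - 27*l^2 + 198*l - 315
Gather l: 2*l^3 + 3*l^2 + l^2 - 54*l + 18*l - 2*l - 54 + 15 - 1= 2*l^3 + 4*l^2 - 38*l - 40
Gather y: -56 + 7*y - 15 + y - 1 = 8*y - 72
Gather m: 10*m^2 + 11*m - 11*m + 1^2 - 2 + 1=10*m^2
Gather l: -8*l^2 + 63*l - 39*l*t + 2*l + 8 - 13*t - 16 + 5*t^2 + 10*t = -8*l^2 + l*(65 - 39*t) + 5*t^2 - 3*t - 8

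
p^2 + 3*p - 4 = (p - 1)*(p + 4)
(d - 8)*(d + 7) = d^2 - d - 56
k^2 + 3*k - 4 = (k - 1)*(k + 4)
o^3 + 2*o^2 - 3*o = o*(o - 1)*(o + 3)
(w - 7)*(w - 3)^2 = w^3 - 13*w^2 + 51*w - 63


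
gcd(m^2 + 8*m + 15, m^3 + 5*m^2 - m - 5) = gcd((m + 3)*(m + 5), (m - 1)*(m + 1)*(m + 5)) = m + 5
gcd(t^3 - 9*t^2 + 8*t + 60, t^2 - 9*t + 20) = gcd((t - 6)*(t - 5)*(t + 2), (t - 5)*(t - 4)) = t - 5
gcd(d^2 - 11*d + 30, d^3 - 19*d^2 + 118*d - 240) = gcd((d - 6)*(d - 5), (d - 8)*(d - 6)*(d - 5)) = d^2 - 11*d + 30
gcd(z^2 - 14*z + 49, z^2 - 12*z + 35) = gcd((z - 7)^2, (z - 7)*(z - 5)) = z - 7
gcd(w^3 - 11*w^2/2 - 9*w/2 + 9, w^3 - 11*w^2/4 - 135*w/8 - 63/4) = w^2 - 9*w/2 - 9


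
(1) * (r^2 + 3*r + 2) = r^2 + 3*r + 2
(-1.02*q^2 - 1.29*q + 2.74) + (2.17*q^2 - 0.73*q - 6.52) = 1.15*q^2 - 2.02*q - 3.78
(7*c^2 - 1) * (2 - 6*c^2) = -42*c^4 + 20*c^2 - 2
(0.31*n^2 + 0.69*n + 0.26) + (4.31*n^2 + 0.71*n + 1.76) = 4.62*n^2 + 1.4*n + 2.02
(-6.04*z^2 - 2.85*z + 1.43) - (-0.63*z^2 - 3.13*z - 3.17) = -5.41*z^2 + 0.28*z + 4.6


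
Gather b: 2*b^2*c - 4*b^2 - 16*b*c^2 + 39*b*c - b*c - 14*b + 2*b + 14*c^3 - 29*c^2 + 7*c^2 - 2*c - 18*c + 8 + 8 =b^2*(2*c - 4) + b*(-16*c^2 + 38*c - 12) + 14*c^3 - 22*c^2 - 20*c + 16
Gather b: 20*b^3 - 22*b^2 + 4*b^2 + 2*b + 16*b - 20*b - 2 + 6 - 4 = 20*b^3 - 18*b^2 - 2*b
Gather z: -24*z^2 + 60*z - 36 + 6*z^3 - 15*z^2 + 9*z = 6*z^3 - 39*z^2 + 69*z - 36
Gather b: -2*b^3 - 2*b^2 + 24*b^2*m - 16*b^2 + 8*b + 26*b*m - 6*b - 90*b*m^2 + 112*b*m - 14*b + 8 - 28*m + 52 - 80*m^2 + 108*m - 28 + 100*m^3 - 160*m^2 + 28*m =-2*b^3 + b^2*(24*m - 18) + b*(-90*m^2 + 138*m - 12) + 100*m^3 - 240*m^2 + 108*m + 32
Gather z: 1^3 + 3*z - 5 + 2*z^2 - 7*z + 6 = 2*z^2 - 4*z + 2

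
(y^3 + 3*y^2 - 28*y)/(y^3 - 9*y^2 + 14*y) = (y^2 + 3*y - 28)/(y^2 - 9*y + 14)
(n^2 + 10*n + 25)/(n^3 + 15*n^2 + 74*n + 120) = (n + 5)/(n^2 + 10*n + 24)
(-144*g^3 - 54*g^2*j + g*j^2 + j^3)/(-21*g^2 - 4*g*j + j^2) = (48*g^2 + 2*g*j - j^2)/(7*g - j)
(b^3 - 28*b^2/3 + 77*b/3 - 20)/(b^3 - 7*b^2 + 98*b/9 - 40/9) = 3*(b - 3)/(3*b - 2)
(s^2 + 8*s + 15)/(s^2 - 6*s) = (s^2 + 8*s + 15)/(s*(s - 6))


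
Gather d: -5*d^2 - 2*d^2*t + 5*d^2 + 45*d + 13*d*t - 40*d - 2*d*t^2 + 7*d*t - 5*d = -2*d^2*t + d*(-2*t^2 + 20*t)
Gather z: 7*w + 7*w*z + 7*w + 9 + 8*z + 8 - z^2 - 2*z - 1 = 14*w - z^2 + z*(7*w + 6) + 16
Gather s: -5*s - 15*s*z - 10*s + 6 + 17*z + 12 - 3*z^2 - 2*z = s*(-15*z - 15) - 3*z^2 + 15*z + 18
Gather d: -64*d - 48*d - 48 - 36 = -112*d - 84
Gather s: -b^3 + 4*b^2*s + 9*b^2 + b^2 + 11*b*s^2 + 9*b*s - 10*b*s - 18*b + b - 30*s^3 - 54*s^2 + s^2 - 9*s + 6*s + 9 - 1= -b^3 + 10*b^2 - 17*b - 30*s^3 + s^2*(11*b - 53) + s*(4*b^2 - b - 3) + 8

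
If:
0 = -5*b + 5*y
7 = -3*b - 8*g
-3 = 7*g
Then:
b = -25/21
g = -3/7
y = -25/21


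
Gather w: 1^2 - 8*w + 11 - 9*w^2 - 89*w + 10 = -9*w^2 - 97*w + 22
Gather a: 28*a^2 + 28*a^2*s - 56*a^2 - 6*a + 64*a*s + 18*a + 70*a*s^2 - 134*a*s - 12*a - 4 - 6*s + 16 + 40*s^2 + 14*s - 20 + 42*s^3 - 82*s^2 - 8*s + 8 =a^2*(28*s - 28) + a*(70*s^2 - 70*s) + 42*s^3 - 42*s^2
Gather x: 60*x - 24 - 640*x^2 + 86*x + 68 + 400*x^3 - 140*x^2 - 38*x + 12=400*x^3 - 780*x^2 + 108*x + 56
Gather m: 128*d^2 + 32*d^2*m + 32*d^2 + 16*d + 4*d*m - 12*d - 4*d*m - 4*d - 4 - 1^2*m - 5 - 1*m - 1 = 160*d^2 + m*(32*d^2 - 2) - 10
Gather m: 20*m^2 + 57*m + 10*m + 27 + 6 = 20*m^2 + 67*m + 33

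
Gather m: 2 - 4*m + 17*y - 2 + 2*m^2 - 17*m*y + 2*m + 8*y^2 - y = 2*m^2 + m*(-17*y - 2) + 8*y^2 + 16*y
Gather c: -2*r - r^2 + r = -r^2 - r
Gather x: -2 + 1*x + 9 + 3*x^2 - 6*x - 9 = 3*x^2 - 5*x - 2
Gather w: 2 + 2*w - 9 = 2*w - 7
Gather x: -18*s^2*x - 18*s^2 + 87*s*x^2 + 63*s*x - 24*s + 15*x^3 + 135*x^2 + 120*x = -18*s^2 - 24*s + 15*x^3 + x^2*(87*s + 135) + x*(-18*s^2 + 63*s + 120)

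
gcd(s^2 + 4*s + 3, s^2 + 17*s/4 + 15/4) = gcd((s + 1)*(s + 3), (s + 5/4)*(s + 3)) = s + 3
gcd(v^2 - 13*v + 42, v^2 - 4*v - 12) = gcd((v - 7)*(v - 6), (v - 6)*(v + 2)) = v - 6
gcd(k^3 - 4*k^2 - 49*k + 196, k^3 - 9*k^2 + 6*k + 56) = k^2 - 11*k + 28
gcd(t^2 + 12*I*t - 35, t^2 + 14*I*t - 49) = t + 7*I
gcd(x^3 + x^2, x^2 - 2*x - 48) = 1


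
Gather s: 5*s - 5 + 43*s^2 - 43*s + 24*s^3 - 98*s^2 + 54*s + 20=24*s^3 - 55*s^2 + 16*s + 15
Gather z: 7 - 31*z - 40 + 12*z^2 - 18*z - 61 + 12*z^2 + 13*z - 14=24*z^2 - 36*z - 108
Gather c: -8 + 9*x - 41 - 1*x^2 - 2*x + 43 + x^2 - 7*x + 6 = 0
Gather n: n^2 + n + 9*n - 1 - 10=n^2 + 10*n - 11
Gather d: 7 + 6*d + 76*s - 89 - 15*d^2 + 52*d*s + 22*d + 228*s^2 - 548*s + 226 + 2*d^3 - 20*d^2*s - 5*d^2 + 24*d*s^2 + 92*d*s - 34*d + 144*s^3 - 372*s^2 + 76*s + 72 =2*d^3 + d^2*(-20*s - 20) + d*(24*s^2 + 144*s - 6) + 144*s^3 - 144*s^2 - 396*s + 216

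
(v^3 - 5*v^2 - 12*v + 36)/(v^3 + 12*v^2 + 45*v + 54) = (v^2 - 8*v + 12)/(v^2 + 9*v + 18)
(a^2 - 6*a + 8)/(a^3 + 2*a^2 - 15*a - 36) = (a - 2)/(a^2 + 6*a + 9)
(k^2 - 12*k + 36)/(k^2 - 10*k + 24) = (k - 6)/(k - 4)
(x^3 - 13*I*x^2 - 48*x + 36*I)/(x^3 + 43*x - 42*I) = (x - 6*I)/(x + 7*I)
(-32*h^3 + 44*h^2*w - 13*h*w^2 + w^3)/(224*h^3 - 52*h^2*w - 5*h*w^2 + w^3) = (-h + w)/(7*h + w)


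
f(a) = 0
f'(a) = 0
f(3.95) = 0.00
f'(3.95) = 0.00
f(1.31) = 0.00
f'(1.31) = 0.00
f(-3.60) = 0.00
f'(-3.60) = 0.00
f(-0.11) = 0.00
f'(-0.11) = 0.00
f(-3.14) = 0.00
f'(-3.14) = 0.00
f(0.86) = 0.00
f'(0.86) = 0.00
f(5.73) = 0.00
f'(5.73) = 0.00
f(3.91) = 0.00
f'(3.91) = 0.00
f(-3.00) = 0.00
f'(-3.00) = 0.00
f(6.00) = 0.00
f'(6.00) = 0.00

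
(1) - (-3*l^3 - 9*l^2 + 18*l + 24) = 3*l^3 + 9*l^2 - 18*l - 23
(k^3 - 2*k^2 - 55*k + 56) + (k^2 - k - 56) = k^3 - k^2 - 56*k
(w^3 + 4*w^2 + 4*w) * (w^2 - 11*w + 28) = w^5 - 7*w^4 - 12*w^3 + 68*w^2 + 112*w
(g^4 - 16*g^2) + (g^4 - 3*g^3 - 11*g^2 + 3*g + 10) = 2*g^4 - 3*g^3 - 27*g^2 + 3*g + 10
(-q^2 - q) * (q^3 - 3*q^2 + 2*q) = -q^5 + 2*q^4 + q^3 - 2*q^2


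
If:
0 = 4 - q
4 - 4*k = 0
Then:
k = 1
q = 4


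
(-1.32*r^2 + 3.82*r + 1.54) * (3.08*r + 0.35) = -4.0656*r^3 + 11.3036*r^2 + 6.0802*r + 0.539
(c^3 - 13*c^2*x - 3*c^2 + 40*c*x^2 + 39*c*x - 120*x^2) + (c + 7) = c^3 - 13*c^2*x - 3*c^2 + 40*c*x^2 + 39*c*x + c - 120*x^2 + 7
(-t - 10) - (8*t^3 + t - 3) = -8*t^3 - 2*t - 7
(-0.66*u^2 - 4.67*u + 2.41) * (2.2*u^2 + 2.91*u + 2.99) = -1.452*u^4 - 12.1946*u^3 - 10.2611*u^2 - 6.9502*u + 7.2059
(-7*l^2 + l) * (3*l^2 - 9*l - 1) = -21*l^4 + 66*l^3 - 2*l^2 - l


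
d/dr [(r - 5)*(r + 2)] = 2*r - 3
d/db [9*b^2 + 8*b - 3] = 18*b + 8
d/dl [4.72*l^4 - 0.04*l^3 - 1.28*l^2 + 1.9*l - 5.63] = 18.88*l^3 - 0.12*l^2 - 2.56*l + 1.9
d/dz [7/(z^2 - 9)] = -14*z/(z^2 - 9)^2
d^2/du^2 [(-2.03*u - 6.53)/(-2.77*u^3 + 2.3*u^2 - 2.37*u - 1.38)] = (93.455922*u^5 + 523.649664*u^4 - 670.818174*u^3 + 371.356446*u^2 - 324.680328*u + 101.530518)/(21.253933*u^9 - 52.94301*u^8 + 98.514219*u^7 - 70.996814*u^6 + 31.536459*u^5 + 37.501362*u^4 - 15.996663*u^3 + 10.113606*u^2 + 13.540284*u + 2.628072)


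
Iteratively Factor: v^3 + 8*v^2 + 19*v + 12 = (v + 3)*(v^2 + 5*v + 4) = (v + 1)*(v + 3)*(v + 4)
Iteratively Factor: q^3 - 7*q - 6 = (q - 3)*(q^2 + 3*q + 2) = (q - 3)*(q + 1)*(q + 2)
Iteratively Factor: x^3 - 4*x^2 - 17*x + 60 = (x + 4)*(x^2 - 8*x + 15) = (x - 3)*(x + 4)*(x - 5)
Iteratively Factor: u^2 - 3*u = (u - 3)*(u)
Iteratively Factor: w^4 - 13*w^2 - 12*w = (w + 3)*(w^3 - 3*w^2 - 4*w) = (w - 4)*(w + 3)*(w^2 + w) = w*(w - 4)*(w + 3)*(w + 1)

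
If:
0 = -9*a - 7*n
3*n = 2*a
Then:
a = 0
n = 0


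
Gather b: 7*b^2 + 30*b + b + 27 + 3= 7*b^2 + 31*b + 30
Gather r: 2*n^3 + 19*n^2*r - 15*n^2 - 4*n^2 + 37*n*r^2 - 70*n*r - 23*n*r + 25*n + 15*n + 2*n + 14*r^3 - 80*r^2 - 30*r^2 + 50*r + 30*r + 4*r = 2*n^3 - 19*n^2 + 42*n + 14*r^3 + r^2*(37*n - 110) + r*(19*n^2 - 93*n + 84)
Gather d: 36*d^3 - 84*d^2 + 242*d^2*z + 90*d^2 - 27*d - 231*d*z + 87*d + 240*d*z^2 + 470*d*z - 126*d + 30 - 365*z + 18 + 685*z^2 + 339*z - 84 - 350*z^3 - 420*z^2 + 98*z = 36*d^3 + d^2*(242*z + 6) + d*(240*z^2 + 239*z - 66) - 350*z^3 + 265*z^2 + 72*z - 36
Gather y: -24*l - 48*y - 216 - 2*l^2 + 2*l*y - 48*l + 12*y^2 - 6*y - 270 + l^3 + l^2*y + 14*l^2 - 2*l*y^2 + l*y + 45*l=l^3 + 12*l^2 - 27*l + y^2*(12 - 2*l) + y*(l^2 + 3*l - 54) - 486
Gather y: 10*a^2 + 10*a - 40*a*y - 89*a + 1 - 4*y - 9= 10*a^2 - 79*a + y*(-40*a - 4) - 8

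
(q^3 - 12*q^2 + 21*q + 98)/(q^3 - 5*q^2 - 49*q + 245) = (q^2 - 5*q - 14)/(q^2 + 2*q - 35)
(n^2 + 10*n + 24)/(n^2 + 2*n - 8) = (n + 6)/(n - 2)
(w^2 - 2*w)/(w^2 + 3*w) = (w - 2)/(w + 3)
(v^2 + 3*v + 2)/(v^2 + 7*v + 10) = (v + 1)/(v + 5)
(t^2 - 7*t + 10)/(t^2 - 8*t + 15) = (t - 2)/(t - 3)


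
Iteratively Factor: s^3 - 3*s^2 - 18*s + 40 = (s - 2)*(s^2 - s - 20) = (s - 5)*(s - 2)*(s + 4)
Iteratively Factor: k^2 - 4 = (k - 2)*(k + 2)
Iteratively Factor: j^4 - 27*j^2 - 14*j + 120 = (j + 3)*(j^3 - 3*j^2 - 18*j + 40) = (j - 2)*(j + 3)*(j^2 - j - 20) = (j - 5)*(j - 2)*(j + 3)*(j + 4)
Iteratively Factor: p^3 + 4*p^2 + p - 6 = (p + 2)*(p^2 + 2*p - 3) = (p - 1)*(p + 2)*(p + 3)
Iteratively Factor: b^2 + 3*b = (b + 3)*(b)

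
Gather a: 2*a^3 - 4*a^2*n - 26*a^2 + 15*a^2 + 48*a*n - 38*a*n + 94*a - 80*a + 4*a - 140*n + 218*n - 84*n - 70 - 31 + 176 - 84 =2*a^3 + a^2*(-4*n - 11) + a*(10*n + 18) - 6*n - 9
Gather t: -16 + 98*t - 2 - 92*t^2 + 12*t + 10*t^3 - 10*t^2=10*t^3 - 102*t^2 + 110*t - 18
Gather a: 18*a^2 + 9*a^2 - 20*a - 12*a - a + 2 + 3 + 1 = 27*a^2 - 33*a + 6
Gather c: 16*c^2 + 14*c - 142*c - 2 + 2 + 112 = 16*c^2 - 128*c + 112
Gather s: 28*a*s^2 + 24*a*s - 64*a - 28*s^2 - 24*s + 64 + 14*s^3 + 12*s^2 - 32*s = -64*a + 14*s^3 + s^2*(28*a - 16) + s*(24*a - 56) + 64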